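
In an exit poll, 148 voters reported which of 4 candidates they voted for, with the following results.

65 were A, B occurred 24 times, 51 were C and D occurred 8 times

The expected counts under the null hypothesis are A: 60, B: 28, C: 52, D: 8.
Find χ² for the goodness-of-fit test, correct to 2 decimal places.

1.01

cat         O        E   (O−E)²/E
A          65       60      0.417
B          24       28      0.571
C          51       52      0.019
D           8        8      0.000
Sum = 1.01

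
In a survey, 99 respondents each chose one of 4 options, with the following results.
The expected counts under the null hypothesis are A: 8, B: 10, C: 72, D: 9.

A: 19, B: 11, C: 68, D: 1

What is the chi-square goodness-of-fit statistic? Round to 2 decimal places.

22.56

A: (19 − 8)²/8 = 121/8 = 15.125
B: (11 − 10)²/10 = 1/10 = 0.100
C: (68 − 72)²/72 = 16/72 = 0.222
D: (1 − 9)²/9 = 64/9 = 7.111
Sum = 22.56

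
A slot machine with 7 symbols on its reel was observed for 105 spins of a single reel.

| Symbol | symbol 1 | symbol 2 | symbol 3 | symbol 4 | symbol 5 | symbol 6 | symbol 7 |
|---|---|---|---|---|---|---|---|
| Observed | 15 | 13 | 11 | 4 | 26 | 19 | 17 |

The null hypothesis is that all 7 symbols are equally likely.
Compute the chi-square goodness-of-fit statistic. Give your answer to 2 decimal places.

Expected count for each of the 7 categories: 105/7 = 15.
χ² = (15−15)²/15 + (13−15)²/15 + (11−15)²/15 + (4−15)²/15 + (26−15)²/15 + (19−15)²/15 + (17−15)²/15
   = 0.000 + 0.267 + 1.067 + 8.067 + 8.067 + 1.067 + 0.267
Sum = 18.80

18.80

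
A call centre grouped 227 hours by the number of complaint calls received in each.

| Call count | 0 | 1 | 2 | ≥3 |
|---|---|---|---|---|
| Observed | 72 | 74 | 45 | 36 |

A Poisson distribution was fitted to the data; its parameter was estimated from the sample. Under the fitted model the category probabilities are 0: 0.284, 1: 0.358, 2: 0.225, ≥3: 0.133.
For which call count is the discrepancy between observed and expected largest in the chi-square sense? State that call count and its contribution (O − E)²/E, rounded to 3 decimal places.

Expected counts E_i = n·p_i: 227×0.284 = 64.468, 227×0.358 = 81.266, 227×0.225 = 51.075, 227×0.133 = 30.191.
cat         O        E   (O−E)²/E
0          72   64.468     0.8800
1          74   81.266     0.6497
2          45   51.075     0.7226
≥3         36   30.191     1.1177
The largest term is for ≥3: 1.118.

≥3, 1.118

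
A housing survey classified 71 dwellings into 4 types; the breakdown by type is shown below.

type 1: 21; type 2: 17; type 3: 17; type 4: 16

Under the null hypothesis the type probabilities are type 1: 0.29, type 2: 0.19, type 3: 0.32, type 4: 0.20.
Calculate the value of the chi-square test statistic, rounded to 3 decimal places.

2.590

Expected counts E_i = n·p_i: 71×0.29 = 20.59, 71×0.19 = 13.49, 71×0.32 = 22.72, 71×0.20 = 14.2.
type 1: (21 − 20.59)²/20.59 = 0.1681/20.59 = 0.0082
type 2: (17 − 13.49)²/13.49 = 12.3201/13.49 = 0.9133
type 3: (17 − 22.72)²/22.72 = 32.7184/22.72 = 1.4401
type 4: (16 − 14.2)²/14.2 = 3.24/14.2 = 0.2282
Sum = 2.590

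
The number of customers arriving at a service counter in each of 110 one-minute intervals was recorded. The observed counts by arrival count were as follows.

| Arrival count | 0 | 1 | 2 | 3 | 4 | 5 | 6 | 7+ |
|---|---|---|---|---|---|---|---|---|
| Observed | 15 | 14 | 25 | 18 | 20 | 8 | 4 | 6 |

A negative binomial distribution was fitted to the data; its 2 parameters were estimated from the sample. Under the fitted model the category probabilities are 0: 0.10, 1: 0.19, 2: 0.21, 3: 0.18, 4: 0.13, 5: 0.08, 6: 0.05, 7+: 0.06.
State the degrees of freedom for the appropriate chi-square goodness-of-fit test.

There are k = 8 categories and 2 parameters estimated from the data, so df = 8 − 1 − 2 = 5.

5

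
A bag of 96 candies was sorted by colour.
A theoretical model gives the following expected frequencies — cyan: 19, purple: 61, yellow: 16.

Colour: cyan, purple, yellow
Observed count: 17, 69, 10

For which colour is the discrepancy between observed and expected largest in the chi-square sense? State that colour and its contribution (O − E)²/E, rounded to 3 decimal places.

yellow, 2.250

χ² = (17−19)²/19 + (69−61)²/61 + (10−16)²/16
   = 0.2105 + 1.0492 + 2.2500
The largest term is for yellow: 2.250.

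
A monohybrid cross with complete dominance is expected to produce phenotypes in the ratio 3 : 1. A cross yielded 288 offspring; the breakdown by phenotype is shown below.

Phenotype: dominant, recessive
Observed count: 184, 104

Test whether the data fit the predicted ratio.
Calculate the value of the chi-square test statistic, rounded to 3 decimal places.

Ratio total = 4. Expected counts: 288×3/4 = 216, 288×1/4 = 72.
cat            O        E   (O−E)²/E
dominant     184      216     4.7407
recessive    104       72    14.2222
Sum = 18.963

18.963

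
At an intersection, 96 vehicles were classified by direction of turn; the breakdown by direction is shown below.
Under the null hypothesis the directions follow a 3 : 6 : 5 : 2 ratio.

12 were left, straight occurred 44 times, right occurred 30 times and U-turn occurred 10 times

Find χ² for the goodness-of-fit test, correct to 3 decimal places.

4.111

Ratio total = 16. Expected counts: 96×3/16 = 18, 96×6/16 = 36, 96×5/16 = 30, 96×2/16 = 12.
cat           O        E   (O−E)²/E
left         12       18     2.0000
straight     44       36     1.7778
right        30       30     0.0000
U-turn       10       12     0.3333
Sum = 4.111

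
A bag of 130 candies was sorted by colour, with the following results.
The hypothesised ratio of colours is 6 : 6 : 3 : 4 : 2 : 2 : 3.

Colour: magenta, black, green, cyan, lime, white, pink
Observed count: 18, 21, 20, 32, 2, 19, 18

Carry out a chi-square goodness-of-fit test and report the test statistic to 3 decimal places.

Ratio total = 26. Expected counts: 130×6/26 = 30, 130×6/26 = 30, 130×3/26 = 15, 130×4/26 = 20, 130×2/26 = 10, 130×2/26 = 10, 130×3/26 = 15.
magenta: (18 − 30)²/30 = 144/30 = 4.8000
black: (21 − 30)²/30 = 81/30 = 2.7000
green: (20 − 15)²/15 = 25/15 = 1.6667
cyan: (32 − 20)²/20 = 144/20 = 7.2000
lime: (2 − 10)²/10 = 64/10 = 6.4000
white: (19 − 10)²/10 = 81/10 = 8.1000
pink: (18 − 15)²/15 = 9/15 = 0.6000
Sum = 31.467

31.467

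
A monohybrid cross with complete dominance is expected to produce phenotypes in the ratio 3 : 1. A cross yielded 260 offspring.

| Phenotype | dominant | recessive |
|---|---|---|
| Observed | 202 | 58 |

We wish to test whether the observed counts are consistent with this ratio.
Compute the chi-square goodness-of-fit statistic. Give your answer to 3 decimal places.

Ratio total = 4. Expected counts: 260×3/4 = 195, 260×1/4 = 65.
cat            O        E   (O−E)²/E
dominant     202      195     0.2513
recessive     58       65     0.7538
Sum = 1.005

1.005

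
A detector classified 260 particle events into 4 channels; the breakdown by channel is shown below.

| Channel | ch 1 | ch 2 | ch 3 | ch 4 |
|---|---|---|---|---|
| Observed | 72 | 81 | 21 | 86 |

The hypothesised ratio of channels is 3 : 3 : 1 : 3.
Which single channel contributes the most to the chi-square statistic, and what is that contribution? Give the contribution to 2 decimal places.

Ratio total = 10. Expected counts: 260×3/10 = 78, 260×3/10 = 78, 260×1/10 = 26, 260×3/10 = 78.
ch 1: (72 − 78)²/78 = 36/78 = 0.462
ch 2: (81 − 78)²/78 = 9/78 = 0.115
ch 3: (21 − 26)²/26 = 25/26 = 0.962
ch 4: (86 − 78)²/78 = 64/78 = 0.821
The largest term is for ch 3: 0.96.

ch 3, 0.96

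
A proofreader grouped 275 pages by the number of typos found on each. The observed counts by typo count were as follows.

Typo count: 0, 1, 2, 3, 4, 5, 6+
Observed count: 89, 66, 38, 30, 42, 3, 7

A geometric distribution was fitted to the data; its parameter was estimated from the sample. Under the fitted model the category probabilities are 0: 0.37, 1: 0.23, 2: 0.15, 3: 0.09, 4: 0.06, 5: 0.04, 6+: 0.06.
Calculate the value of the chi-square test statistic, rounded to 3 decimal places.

Expected counts E_i = n·p_i: 275×0.37 = 101.75, 275×0.23 = 63.25, 275×0.15 = 41.25, 275×0.09 = 24.75, 275×0.06 = 16.5, 275×0.04 = 11, 275×0.06 = 16.5.
cat         O        E   (O−E)²/E
0          89   101.75     1.5977
1          66    63.25     0.1196
2          38    41.25     0.2561
3          30    24.75     1.1136
4          42     16.5    39.4091
5           3       11     5.8182
6+          7     16.5     5.4697
Sum = 53.784

53.784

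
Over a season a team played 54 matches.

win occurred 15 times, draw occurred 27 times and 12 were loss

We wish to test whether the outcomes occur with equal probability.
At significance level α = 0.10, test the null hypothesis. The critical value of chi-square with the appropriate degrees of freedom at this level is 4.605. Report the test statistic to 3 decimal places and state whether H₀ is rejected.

7.000; reject

Expected count for each of the 3 categories: 54/3 = 18.
χ² = (15−18)²/18 + (27−18)²/18 + (12−18)²/18
   = 0.5000 + 4.5000 + 2.0000
Sum = 7.000
df = 2. Since 7.000 > 4.605, we reject H₀.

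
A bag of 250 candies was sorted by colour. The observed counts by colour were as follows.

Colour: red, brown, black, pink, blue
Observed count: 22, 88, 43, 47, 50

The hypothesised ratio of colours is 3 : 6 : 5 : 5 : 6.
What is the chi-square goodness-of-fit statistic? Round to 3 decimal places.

18.027

Ratio total = 25. Expected counts: 250×3/25 = 30, 250×6/25 = 60, 250×5/25 = 50, 250×5/25 = 50, 250×6/25 = 60.
cat         O        E   (O−E)²/E
red        22       30     2.1333
brown      88       60    13.0667
black      43       50     0.9800
pink       47       50     0.1800
blue       50       60     1.6667
Sum = 18.027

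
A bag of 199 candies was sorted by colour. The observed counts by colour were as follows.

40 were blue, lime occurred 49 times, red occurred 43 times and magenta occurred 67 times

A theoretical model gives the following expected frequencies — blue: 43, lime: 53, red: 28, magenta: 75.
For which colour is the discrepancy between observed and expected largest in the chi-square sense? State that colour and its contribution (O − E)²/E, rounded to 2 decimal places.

cat          O        E   (O−E)²/E
blue        40       43      0.209
lime        49       53      0.302
red         43       28      8.036
magenta     67       75      0.853
The largest term is for red: 8.04.

red, 8.04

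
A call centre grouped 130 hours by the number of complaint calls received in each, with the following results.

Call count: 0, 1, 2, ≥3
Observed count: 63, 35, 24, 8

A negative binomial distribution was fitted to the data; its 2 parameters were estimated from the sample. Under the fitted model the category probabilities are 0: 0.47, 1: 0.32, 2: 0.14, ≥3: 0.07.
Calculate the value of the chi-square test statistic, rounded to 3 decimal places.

3.088

Expected counts E_i = n·p_i: 130×0.47 = 61.1, 130×0.32 = 41.6, 130×0.14 = 18.2, 130×0.07 = 9.1.
χ² = (63−61.1)²/61.1 + (35−41.6)²/41.6 + (24−18.2)²/18.2 + (8−9.1)²/9.1
   = 0.0591 + 1.0471 + 1.8484 + 0.1330
Sum = 3.088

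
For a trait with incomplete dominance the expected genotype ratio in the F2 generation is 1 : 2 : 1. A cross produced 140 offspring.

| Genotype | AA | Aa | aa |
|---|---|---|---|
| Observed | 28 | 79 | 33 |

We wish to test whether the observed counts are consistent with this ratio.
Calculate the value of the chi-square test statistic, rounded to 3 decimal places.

2.671

Ratio total = 4. Expected counts: 140×1/4 = 35, 140×2/4 = 70, 140×1/4 = 35.
AA: (28 − 35)²/35 = 49/35 = 1.4000
Aa: (79 − 70)²/70 = 81/70 = 1.1571
aa: (33 − 35)²/35 = 4/35 = 0.1143
Sum = 2.671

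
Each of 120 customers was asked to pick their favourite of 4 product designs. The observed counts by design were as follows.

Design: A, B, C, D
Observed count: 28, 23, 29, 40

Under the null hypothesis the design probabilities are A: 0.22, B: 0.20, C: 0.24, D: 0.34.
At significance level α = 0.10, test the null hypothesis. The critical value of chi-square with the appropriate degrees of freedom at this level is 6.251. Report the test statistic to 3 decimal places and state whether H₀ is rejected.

0.156; do not reject

Expected counts E_i = n·p_i: 120×0.22 = 26.4, 120×0.20 = 24, 120×0.24 = 28.8, 120×0.34 = 40.8.
cat         O        E   (O−E)²/E
A          28     26.4     0.0970
B          23       24     0.0417
C          29     28.8     0.0014
D          40     40.8     0.0157
Sum = 0.156
df = 3. Since 0.156 < 6.251, we do not reject H₀.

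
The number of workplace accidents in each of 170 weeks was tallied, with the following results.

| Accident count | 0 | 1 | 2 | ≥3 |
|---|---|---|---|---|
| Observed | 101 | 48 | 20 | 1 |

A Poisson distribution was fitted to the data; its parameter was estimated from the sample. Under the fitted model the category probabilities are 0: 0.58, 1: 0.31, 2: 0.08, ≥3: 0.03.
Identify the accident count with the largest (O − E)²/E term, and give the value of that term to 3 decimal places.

≥3, 3.296

Expected counts E_i = n·p_i: 170×0.58 = 98.6, 170×0.31 = 52.7, 170×0.08 = 13.6, 170×0.03 = 5.1.
cat         O        E   (O−E)²/E
0         101     98.6     0.0584
1          48     52.7     0.4192
2          20     13.6     3.0118
≥3          1      5.1     3.2961
The largest term is for ≥3: 3.296.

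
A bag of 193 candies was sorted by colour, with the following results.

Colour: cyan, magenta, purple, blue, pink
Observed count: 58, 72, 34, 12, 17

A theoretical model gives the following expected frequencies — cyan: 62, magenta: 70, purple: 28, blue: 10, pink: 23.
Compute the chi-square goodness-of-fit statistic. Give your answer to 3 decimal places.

cat          O        E   (O−E)²/E
cyan        58       62     0.2581
magenta     72       70     0.0571
purple      34       28     1.2857
blue        12       10     0.4000
pink        17       23     1.5652
Sum = 3.566

3.566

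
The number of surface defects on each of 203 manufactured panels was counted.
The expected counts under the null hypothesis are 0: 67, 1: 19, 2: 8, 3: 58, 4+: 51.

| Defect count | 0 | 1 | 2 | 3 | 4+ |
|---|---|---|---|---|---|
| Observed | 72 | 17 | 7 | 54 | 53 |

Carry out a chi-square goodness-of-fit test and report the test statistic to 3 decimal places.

1.063

cat         O        E   (O−E)²/E
0          72       67     0.3731
1          17       19     0.2105
2           7        8     0.1250
3          54       58     0.2759
4+         53       51     0.0784
Sum = 1.063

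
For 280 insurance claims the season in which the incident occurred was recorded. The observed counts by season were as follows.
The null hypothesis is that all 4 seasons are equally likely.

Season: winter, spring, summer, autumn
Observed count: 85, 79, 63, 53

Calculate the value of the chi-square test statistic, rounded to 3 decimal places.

9.200

Under H₀ each category has probability 1/4, so each expected count is 280/4 = 70.
cat         O        E   (O−E)²/E
winter     85       70     3.2143
spring     79       70     1.1571
summer     63       70     0.7000
autumn     53       70     4.1286
Sum = 9.200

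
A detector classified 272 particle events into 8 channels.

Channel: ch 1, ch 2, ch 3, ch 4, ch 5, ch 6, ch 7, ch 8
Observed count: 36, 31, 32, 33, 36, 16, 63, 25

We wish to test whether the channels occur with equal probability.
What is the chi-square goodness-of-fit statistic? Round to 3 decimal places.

Under H₀ each category has probability 1/8, so each expected count is 272/8 = 34.
χ² = (36−34)²/34 + (31−34)²/34 + (32−34)²/34 + (33−34)²/34 + (36−34)²/34 + (16−34)²/34 + (63−34)²/34 + (25−34)²/34
   = 0.1176 + 0.2647 + 0.1176 + 0.0294 + 0.1176 + 9.5294 + 24.7353 + 2.3824
Sum = 37.294

37.294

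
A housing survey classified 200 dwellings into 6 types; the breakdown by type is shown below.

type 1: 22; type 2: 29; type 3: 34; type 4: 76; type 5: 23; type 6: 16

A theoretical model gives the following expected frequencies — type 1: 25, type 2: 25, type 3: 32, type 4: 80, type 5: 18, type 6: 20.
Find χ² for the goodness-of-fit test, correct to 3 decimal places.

3.514

type 1: (22 − 25)²/25 = 9/25 = 0.3600
type 2: (29 − 25)²/25 = 16/25 = 0.6400
type 3: (34 − 32)²/32 = 4/32 = 0.1250
type 4: (76 − 80)²/80 = 16/80 = 0.2000
type 5: (23 − 18)²/18 = 25/18 = 1.3889
type 6: (16 − 20)²/20 = 16/20 = 0.8000
Sum = 3.514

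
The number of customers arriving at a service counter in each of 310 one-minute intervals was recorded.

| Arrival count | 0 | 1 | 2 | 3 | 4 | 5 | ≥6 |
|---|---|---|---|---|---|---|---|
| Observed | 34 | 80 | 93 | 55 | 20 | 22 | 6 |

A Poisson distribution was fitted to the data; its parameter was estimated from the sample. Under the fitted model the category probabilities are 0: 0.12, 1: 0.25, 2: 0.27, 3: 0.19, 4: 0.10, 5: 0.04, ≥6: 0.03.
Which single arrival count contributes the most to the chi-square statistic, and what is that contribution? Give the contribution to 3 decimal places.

5, 7.432

Expected counts E_i = n·p_i: 310×0.12 = 37.2, 310×0.25 = 77.5, 310×0.27 = 83.7, 310×0.19 = 58.9, 310×0.10 = 31, 310×0.04 = 12.4, 310×0.03 = 9.3.
χ² = (34−37.2)²/37.2 + (80−77.5)²/77.5 + (93−83.7)²/83.7 + (55−58.9)²/58.9 + (20−31)²/31 + (22−12.4)²/12.4 + (6−9.3)²/9.3
   = 0.2753 + 0.0806 + 1.0333 + 0.2582 + 3.9032 + 7.4323 + 1.1710
The largest term is for 5: 7.432.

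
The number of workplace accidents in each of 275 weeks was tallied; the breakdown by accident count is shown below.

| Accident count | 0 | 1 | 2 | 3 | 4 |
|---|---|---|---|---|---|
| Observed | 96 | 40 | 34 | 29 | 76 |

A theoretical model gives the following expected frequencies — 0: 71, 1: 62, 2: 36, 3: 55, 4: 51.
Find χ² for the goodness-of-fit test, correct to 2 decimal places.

41.27

cat         O        E   (O−E)²/E
0          96       71      8.803
1          40       62      7.806
2          34       36      0.111
3          29       55     12.291
4          76       51     12.255
Sum = 41.27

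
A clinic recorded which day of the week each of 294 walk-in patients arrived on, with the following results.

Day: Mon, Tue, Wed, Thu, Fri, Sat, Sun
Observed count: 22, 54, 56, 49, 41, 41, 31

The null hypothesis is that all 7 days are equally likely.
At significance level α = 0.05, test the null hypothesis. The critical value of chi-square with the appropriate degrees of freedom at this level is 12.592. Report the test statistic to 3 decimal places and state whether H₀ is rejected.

21.714; reject

Expected count for each of the 7 categories: 294/7 = 42.
Mon: (22 − 42)²/42 = 400/42 = 9.5238
Tue: (54 − 42)²/42 = 144/42 = 3.4286
Wed: (56 − 42)²/42 = 196/42 = 4.6667
Thu: (49 − 42)²/42 = 49/42 = 1.1667
Fri: (41 − 42)²/42 = 1/42 = 0.0238
Sat: (41 − 42)²/42 = 1/42 = 0.0238
Sun: (31 − 42)²/42 = 121/42 = 2.8810
Sum = 21.714
df = 6. Since 21.714 > 12.592, we reject H₀.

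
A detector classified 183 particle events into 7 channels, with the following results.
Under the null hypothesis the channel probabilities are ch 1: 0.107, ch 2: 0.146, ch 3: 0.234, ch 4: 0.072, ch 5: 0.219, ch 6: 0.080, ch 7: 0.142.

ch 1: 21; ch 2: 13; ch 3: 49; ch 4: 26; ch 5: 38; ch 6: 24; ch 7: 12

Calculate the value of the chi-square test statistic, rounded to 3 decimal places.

34.138

Expected counts E_i = n·p_i: 183×0.107 = 19.581, 183×0.146 = 26.718, 183×0.234 = 42.822, 183×0.072 = 13.176, 183×0.219 = 40.077, 183×0.080 = 14.64, 183×0.142 = 25.986.
ch 1: (21 − 19.581)²/19.581 = 2.013561/19.581 = 0.1028
ch 2: (13 − 26.718)²/26.718 = 188.183524/26.718 = 7.0433
ch 3: (49 − 42.822)²/42.822 = 38.167684/42.822 = 0.8913
ch 4: (26 − 13.176)²/13.176 = 164.454976/13.176 = 12.4814
ch 5: (38 − 40.077)²/40.077 = 4.313929/40.077 = 0.1076
ch 6: (24 − 14.64)²/14.64 = 87.6096/14.64 = 5.9843
ch 7: (12 − 25.986)²/25.986 = 195.608196/25.986 = 7.5274
Sum = 34.138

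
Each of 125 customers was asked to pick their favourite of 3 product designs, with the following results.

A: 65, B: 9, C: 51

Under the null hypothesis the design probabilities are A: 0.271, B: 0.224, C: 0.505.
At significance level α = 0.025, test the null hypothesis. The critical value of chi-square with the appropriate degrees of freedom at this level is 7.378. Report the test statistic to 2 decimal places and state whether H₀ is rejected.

Expected counts E_i = n·p_i: 125×0.271 = 33.875, 125×0.224 = 28, 125×0.505 = 63.125.
A: (65 − 33.875)²/33.875 = 968.765625/33.875 = 28.598
B: (9 − 28)²/28 = 361/28 = 12.893
C: (51 − 63.125)²/63.125 = 147.015625/63.125 = 2.329
Sum = 43.82
df = 2. Since 43.82 > 7.378, we reject H₀.

43.82; reject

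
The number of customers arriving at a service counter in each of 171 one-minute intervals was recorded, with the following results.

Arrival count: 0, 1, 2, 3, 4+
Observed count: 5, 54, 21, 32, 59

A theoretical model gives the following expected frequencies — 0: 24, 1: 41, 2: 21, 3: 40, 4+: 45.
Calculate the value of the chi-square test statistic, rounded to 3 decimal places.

25.119

χ² = (5−24)²/24 + (54−41)²/41 + (21−21)²/21 + (32−40)²/40 + (59−45)²/45
   = 15.0417 + 4.1220 + 0.0000 + 1.6000 + 4.3556
Sum = 25.119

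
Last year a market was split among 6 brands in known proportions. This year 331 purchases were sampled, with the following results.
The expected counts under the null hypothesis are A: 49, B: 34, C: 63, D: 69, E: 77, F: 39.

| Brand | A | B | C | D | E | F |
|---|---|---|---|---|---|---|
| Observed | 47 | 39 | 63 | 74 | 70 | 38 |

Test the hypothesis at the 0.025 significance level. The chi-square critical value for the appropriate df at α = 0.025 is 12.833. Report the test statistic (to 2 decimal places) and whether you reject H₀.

χ² = (47−49)²/49 + (39−34)²/34 + (63−63)²/63 + (74−69)²/69 + (70−77)²/77 + (38−39)²/39
   = 0.082 + 0.735 + 0.000 + 0.362 + 0.636 + 0.026
Sum = 1.84
df = 5. Since 1.84 < 12.833, we do not reject H₀.

1.84; do not reject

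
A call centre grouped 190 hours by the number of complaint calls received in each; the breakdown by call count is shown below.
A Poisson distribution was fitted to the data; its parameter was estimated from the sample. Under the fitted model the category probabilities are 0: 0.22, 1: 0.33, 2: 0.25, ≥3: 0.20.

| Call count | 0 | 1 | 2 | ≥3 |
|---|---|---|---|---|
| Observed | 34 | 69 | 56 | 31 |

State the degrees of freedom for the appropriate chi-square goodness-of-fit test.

2

There are k = 4 categories and 1 parameter estimated from the data, so df = 4 − 1 − 1 = 2.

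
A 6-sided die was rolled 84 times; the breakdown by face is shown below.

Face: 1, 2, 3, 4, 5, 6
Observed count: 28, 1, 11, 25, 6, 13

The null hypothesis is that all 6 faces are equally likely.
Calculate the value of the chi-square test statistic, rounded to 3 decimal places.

40.000

Under H₀ each category has probability 1/6, so each expected count is 84/6 = 14.
cat         O        E   (O−E)²/E
1          28       14    14.0000
2           1       14    12.0714
3          11       14     0.6429
4          25       14     8.6429
5           6       14     4.5714
6          13       14     0.0714
Sum = 40.000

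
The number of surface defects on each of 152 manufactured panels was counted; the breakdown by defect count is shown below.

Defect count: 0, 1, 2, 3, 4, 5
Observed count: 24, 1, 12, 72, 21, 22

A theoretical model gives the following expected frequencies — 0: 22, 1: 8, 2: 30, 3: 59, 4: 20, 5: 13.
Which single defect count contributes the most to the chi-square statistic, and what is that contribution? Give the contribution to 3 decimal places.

χ² = (24−22)²/22 + (1−8)²/8 + (12−30)²/30 + (72−59)²/59 + (21−20)²/20 + (22−13)²/13
   = 0.1818 + 6.1250 + 10.8000 + 2.8644 + 0.0500 + 6.2308
The largest term is for 2: 10.800.

2, 10.800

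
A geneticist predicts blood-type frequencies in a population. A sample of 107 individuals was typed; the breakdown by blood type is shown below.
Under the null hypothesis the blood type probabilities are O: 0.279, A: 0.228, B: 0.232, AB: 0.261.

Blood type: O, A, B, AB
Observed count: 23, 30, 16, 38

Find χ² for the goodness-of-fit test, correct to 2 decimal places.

Expected counts E_i = n·p_i: 107×0.279 = 29.853, 107×0.228 = 24.396, 107×0.232 = 24.824, 107×0.261 = 27.927.
cat         O        E   (O−E)²/E
O          23   29.853      1.573
A          30   24.396      1.287
B          16   24.824      3.137
AB         38   27.927      3.633
Sum = 9.63

9.63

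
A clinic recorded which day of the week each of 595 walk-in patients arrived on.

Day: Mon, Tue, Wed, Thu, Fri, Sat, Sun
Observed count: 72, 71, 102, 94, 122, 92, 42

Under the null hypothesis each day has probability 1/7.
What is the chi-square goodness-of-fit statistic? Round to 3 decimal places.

47.082

Expected count for each of the 7 categories: 595/7 = 85.
cat         O        E   (O−E)²/E
Mon        72       85     1.9882
Tue        71       85     2.3059
Wed       102       85     3.4000
Thu        94       85     0.9529
Fri       122       85    16.1059
Sat        92       85     0.5765
Sun        42       85    21.7529
Sum = 47.082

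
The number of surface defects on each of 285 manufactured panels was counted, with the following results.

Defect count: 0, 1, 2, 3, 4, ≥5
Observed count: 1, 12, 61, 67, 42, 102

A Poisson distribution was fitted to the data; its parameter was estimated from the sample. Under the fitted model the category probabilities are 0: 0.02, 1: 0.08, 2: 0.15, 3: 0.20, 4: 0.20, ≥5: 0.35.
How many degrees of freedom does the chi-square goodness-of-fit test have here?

4

There are k = 6 categories and 1 parameter estimated from the data, so df = 6 − 1 − 1 = 4.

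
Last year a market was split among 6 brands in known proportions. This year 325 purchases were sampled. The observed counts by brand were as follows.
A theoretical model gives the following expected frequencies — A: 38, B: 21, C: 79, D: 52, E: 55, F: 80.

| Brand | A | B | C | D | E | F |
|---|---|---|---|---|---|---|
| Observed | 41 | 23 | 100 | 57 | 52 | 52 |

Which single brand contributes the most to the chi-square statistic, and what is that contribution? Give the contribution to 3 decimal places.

cat         O        E   (O−E)²/E
A          41       38     0.2368
B          23       21     0.1905
C         100       79     5.5823
D          57       52     0.4808
E          52       55     0.1636
F          52       80     9.8000
The largest term is for F: 9.800.

F, 9.800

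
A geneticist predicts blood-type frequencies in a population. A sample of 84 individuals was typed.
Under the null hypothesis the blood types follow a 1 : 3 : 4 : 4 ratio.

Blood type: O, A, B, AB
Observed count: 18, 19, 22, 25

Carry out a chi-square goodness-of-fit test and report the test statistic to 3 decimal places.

Ratio total = 12. Expected counts: 84×1/12 = 7, 84×3/12 = 21, 84×4/12 = 28, 84×4/12 = 28.
χ² = (18−7)²/7 + (19−21)²/21 + (22−28)²/28 + (25−28)²/28
   = 17.2857 + 0.1905 + 1.2857 + 0.3214
Sum = 19.083

19.083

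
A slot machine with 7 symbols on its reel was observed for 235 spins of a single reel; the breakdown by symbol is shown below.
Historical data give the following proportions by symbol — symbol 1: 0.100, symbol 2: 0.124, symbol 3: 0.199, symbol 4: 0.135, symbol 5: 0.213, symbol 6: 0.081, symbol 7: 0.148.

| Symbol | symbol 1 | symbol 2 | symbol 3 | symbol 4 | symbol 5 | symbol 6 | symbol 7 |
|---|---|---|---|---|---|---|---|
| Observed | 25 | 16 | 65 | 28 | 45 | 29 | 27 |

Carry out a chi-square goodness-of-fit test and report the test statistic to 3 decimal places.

21.036

Expected counts E_i = n·p_i: 235×0.100 = 23.5, 235×0.124 = 29.14, 235×0.199 = 46.765, 235×0.135 = 31.725, 235×0.213 = 50.055, 235×0.081 = 19.035, 235×0.148 = 34.78.
cat           O        E   (O−E)²/E
symbol 1     25     23.5     0.0957
symbol 2     16    29.14     5.9252
symbol 3     65   46.765     7.1103
symbol 4     28   31.725     0.4374
symbol 5     45   50.055     0.5105
symbol 6     29   19.035     5.2168
symbol 7     27    34.78     1.7403
Sum = 21.036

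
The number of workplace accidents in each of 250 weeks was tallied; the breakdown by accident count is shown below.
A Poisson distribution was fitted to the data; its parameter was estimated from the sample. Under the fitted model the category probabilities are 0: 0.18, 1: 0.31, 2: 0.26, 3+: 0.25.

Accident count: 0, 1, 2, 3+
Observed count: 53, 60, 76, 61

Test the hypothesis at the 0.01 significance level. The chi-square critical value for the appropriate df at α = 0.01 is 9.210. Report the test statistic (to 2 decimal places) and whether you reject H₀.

Expected counts E_i = n·p_i: 250×0.18 = 45, 250×0.31 = 77.5, 250×0.26 = 65, 250×0.25 = 62.5.
χ² = (53−45)²/45 + (60−77.5)²/77.5 + (76−65)²/65 + (61−62.5)²/62.5
   = 1.422 + 3.952 + 1.862 + 0.036
Sum = 7.27
df = 2. Since 7.27 < 9.210, we do not reject H₀.

7.27; do not reject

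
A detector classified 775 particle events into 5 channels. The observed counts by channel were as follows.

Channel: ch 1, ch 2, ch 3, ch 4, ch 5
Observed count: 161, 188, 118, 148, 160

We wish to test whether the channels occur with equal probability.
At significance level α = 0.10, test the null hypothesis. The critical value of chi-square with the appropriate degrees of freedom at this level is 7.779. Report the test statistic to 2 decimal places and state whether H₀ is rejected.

Under H₀ each category has probability 1/5, so each expected count is 775/5 = 155.
cat         O        E   (O−E)²/E
ch 1      161      155      0.232
ch 2      188      155      7.026
ch 3      118      155      8.832
ch 4      148      155      0.316
ch 5      160      155      0.161
Sum = 16.57
df = 4. Since 16.57 > 7.779, we reject H₀.

16.57; reject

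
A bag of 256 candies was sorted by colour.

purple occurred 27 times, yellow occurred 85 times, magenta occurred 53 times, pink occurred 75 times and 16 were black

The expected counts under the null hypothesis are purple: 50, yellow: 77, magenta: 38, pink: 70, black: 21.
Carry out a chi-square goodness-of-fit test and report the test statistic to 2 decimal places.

purple: (27 − 50)²/50 = 529/50 = 10.580
yellow: (85 − 77)²/77 = 64/77 = 0.831
magenta: (53 − 38)²/38 = 225/38 = 5.921
pink: (75 − 70)²/70 = 25/70 = 0.357
black: (16 − 21)²/21 = 25/21 = 1.190
Sum = 18.88

18.88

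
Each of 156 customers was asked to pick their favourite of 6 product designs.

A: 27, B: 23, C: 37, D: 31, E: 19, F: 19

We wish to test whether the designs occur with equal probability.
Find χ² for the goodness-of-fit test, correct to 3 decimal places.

9.769

Expected count for each of the 6 categories: 156/6 = 26.
A: (27 − 26)²/26 = 1/26 = 0.0385
B: (23 − 26)²/26 = 9/26 = 0.3462
C: (37 − 26)²/26 = 121/26 = 4.6538
D: (31 − 26)²/26 = 25/26 = 0.9615
E: (19 − 26)²/26 = 49/26 = 1.8846
F: (19 − 26)²/26 = 49/26 = 1.8846
Sum = 9.769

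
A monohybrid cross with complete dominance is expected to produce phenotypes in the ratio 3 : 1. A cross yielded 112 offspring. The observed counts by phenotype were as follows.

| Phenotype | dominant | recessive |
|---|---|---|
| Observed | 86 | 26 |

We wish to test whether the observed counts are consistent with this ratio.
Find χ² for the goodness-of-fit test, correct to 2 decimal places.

0.19

Ratio total = 4. Expected counts: 112×3/4 = 84, 112×1/4 = 28.
χ² = (86−84)²/84 + (26−28)²/28
   = 0.048 + 0.143
Sum = 0.19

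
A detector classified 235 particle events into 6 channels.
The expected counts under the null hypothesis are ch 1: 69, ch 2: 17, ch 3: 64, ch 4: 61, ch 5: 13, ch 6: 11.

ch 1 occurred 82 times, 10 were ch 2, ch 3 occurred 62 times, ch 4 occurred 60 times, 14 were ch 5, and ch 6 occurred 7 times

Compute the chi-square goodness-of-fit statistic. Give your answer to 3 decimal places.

6.942

ch 1: (82 − 69)²/69 = 169/69 = 2.4493
ch 2: (10 − 17)²/17 = 49/17 = 2.8824
ch 3: (62 − 64)²/64 = 4/64 = 0.0625
ch 4: (60 − 61)²/61 = 1/61 = 0.0164
ch 5: (14 − 13)²/13 = 1/13 = 0.0769
ch 6: (7 − 11)²/11 = 16/11 = 1.4545
Sum = 6.942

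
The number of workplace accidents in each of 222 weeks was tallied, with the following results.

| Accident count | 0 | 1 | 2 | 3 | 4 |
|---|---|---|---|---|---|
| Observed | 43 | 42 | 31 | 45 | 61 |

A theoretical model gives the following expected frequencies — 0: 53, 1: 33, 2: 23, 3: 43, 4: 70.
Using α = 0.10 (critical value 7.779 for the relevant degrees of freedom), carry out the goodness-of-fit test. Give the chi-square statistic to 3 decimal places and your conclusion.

8.374; reject

χ² = (43−53)²/53 + (42−33)²/33 + (31−23)²/23 + (45−43)²/43 + (61−70)²/70
   = 1.8868 + 2.4545 + 2.7826 + 0.0930 + 1.1571
Sum = 8.374
df = 4. Since 8.374 > 7.779, we reject H₀.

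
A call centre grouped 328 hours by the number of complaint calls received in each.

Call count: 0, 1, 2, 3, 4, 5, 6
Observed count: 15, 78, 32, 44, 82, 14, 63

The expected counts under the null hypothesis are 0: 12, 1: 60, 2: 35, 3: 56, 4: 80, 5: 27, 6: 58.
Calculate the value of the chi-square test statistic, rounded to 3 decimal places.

15.719

0: (15 − 12)²/12 = 9/12 = 0.7500
1: (78 − 60)²/60 = 324/60 = 5.4000
2: (32 − 35)²/35 = 9/35 = 0.2571
3: (44 − 56)²/56 = 144/56 = 2.5714
4: (82 − 80)²/80 = 4/80 = 0.0500
5: (14 − 27)²/27 = 169/27 = 6.2593
6: (63 − 58)²/58 = 25/58 = 0.4310
Sum = 15.719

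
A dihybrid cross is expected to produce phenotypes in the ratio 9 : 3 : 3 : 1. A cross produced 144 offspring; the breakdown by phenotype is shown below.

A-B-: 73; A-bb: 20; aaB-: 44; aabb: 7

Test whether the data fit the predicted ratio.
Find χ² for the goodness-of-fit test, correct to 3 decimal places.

13.753

Ratio total = 16. Expected counts: 144×9/16 = 81, 144×3/16 = 27, 144×3/16 = 27, 144×1/16 = 9.
χ² = (73−81)²/81 + (20−27)²/27 + (44−27)²/27 + (7−9)²/9
   = 0.7901 + 1.8148 + 10.7037 + 0.4444
Sum = 13.753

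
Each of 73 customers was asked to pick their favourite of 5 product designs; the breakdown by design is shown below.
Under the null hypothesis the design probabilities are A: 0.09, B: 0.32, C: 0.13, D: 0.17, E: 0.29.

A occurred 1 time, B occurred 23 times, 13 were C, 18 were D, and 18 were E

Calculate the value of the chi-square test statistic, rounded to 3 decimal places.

9.019

Expected counts E_i = n·p_i: 73×0.09 = 6.57, 73×0.32 = 23.36, 73×0.13 = 9.49, 73×0.17 = 12.41, 73×0.29 = 21.17.
cat         O        E   (O−E)²/E
A           1     6.57     4.7222
B          23    23.36     0.0055
C          13     9.49     1.2982
D          18    12.41     2.5180
E          18    21.17     0.4747
Sum = 9.019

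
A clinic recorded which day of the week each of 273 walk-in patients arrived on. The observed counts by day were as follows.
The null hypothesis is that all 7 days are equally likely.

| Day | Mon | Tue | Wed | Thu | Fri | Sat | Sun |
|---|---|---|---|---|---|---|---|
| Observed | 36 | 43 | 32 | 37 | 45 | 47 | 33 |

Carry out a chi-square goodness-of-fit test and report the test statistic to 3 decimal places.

Under H₀ each category has probability 1/7, so each expected count is 273/7 = 39.
Mon: (36 − 39)²/39 = 9/39 = 0.2308
Tue: (43 − 39)²/39 = 16/39 = 0.4103
Wed: (32 − 39)²/39 = 49/39 = 1.2564
Thu: (37 − 39)²/39 = 4/39 = 0.1026
Fri: (45 − 39)²/39 = 36/39 = 0.9231
Sat: (47 − 39)²/39 = 64/39 = 1.6410
Sun: (33 − 39)²/39 = 36/39 = 0.9231
Sum = 5.487

5.487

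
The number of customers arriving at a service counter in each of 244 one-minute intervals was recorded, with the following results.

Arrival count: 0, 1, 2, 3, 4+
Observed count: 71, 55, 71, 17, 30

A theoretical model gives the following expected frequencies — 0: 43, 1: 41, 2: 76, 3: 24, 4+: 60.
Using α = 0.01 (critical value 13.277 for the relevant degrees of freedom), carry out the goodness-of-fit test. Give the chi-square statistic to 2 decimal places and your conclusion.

cat         O        E   (O−E)²/E
0          71       43     18.233
1          55       41      4.780
2          71       76      0.329
3          17       24      2.042
4+         30       60     15.000
Sum = 40.38
df = 4. Since 40.38 > 13.277, we reject H₀.

40.38; reject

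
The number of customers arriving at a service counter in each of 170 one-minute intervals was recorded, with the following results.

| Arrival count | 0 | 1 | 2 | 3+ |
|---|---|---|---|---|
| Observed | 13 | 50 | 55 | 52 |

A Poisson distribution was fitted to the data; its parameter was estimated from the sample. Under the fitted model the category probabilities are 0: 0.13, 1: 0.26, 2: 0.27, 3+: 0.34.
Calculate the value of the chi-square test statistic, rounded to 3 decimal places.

6.894

Expected counts E_i = n·p_i: 170×0.13 = 22.1, 170×0.26 = 44.2, 170×0.27 = 45.9, 170×0.34 = 57.8.
0: (13 − 22.1)²/22.1 = 82.81/22.1 = 3.7471
1: (50 − 44.2)²/44.2 = 33.64/44.2 = 0.7611
2: (55 − 45.9)²/45.9 = 82.81/45.9 = 1.8041
3+: (52 − 57.8)²/57.8 = 33.64/57.8 = 0.5820
Sum = 6.894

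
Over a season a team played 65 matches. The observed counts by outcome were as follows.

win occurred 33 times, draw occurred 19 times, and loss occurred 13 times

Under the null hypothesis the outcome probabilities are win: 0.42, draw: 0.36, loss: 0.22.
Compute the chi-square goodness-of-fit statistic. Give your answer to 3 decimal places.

2.136

Expected counts E_i = n·p_i: 65×0.42 = 27.3, 65×0.36 = 23.4, 65×0.22 = 14.3.
cat         O        E   (O−E)²/E
win        33     27.3     1.1901
draw       19     23.4     0.8274
loss       13     14.3     0.1182
Sum = 2.136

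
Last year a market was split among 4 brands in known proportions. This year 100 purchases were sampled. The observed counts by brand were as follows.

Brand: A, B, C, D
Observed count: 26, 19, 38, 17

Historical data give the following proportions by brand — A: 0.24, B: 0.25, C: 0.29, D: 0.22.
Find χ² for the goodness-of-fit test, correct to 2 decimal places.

5.54

Expected counts E_i = n·p_i: 100×0.24 = 24, 100×0.25 = 25, 100×0.29 = 29, 100×0.22 = 22.
χ² = (26−24)²/24 + (19−25)²/25 + (38−29)²/29 + (17−22)²/22
   = 0.167 + 1.440 + 2.793 + 1.136
Sum = 5.54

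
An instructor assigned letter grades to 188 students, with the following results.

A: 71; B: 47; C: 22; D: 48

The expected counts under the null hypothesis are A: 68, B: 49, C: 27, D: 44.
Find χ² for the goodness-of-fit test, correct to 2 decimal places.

χ² = (71−68)²/68 + (47−49)²/49 + (22−27)²/27 + (48−44)²/44
   = 0.132 + 0.082 + 0.926 + 0.364
Sum = 1.50

1.50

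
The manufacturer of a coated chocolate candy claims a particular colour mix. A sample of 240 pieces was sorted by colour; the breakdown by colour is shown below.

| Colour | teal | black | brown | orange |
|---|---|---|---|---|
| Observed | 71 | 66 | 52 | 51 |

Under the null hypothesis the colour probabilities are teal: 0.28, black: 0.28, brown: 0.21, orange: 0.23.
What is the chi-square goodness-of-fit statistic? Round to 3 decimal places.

Expected counts E_i = n·p_i: 240×0.28 = 67.2, 240×0.28 = 67.2, 240×0.21 = 50.4, 240×0.23 = 55.2.
χ² = (71−67.2)²/67.2 + (66−67.2)²/67.2 + (52−50.4)²/50.4 + (51−55.2)²/55.2
   = 0.2149 + 0.0214 + 0.0508 + 0.3196
Sum = 0.607

0.607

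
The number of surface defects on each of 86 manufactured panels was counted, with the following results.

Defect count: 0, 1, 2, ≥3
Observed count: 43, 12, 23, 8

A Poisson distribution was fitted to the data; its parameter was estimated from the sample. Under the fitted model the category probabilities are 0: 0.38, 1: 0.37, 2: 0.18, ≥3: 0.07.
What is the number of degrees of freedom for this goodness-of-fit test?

2

There are k = 4 categories and 1 parameter estimated from the data, so df = 4 − 1 − 1 = 2.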